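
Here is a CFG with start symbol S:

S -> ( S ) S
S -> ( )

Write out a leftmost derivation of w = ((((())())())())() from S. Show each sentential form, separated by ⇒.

S ⇒ (S)S   [S -> ( S ) S]
(S)S ⇒ ((S)S)S   [S -> ( S ) S]
((S)S)S ⇒ (((S)S)S)S   [S -> ( S ) S]
(((S)S)S)S ⇒ ((((S)S)S)S)S   [S -> ( S ) S]
((((S)S)S)S)S ⇒ ((((())S)S)S)S   [S -> ( )]
((((())S)S)S)S ⇒ ((((())())S)S)S   [S -> ( )]
((((())())S)S)S ⇒ ((((())())())S)S   [S -> ( )]
((((())())())S)S ⇒ ((((())())())())S   [S -> ( )]
((((())())())())S ⇒ ((((())())())())()   [S -> ( )]

S ⇒ (S)S ⇒ ((S)S)S ⇒ (((S)S)S)S ⇒ ((((S)S)S)S)S ⇒ ((((())S)S)S)S ⇒ ((((())())S)S)S ⇒ ((((())())())S)S ⇒ ((((())())())())S ⇒ ((((())())())())()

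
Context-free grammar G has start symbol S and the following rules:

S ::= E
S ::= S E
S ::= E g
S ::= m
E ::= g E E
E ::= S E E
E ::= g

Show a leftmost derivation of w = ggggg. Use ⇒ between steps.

S ⇒ SE   [S ::= S E]
SE ⇒ EgE   [S ::= E g]
EgE ⇒ ggE   [E ::= g]
ggE ⇒ gggEE   [E ::= g E E]
gggEE ⇒ ggggE   [E ::= g]
ggggE ⇒ ggggg   [E ::= g]

S ⇒ SE ⇒ EgE ⇒ ggE ⇒ gggEE ⇒ ggggE ⇒ ggggg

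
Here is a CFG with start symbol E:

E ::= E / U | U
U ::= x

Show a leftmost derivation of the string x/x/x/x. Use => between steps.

E=>E/U=>E/U/U=>E/U/U/U=>U/U/U/U=>x/U/U/U=>x/x/U/U=>x/x/x/U=>x/x/x/x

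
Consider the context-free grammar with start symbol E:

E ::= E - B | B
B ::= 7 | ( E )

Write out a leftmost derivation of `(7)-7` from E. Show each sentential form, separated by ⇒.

E ⇒ E-B ⇒ B-B ⇒ (E)-B ⇒ (B)-B ⇒ (7)-B ⇒ (7)-7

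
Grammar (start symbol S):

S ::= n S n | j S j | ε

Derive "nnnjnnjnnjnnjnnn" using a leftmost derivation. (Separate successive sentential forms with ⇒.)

S ⇒ nSn ⇒ nnSnn ⇒ nnnSnnn ⇒ nnnjSjnnn ⇒ nnnjnSnjnnn ⇒ nnnjnnSnnjnnn ⇒ nnnjnnjSjnnjnnn ⇒ nnnjnnjnSnjnnjnnn ⇒ nnnjnnjnnjnnjnnn

S ⇒ nSn   [S ::= n S n]
nSn ⇒ nnSnn   [S ::= n S n]
nnSnn ⇒ nnnSnnn   [S ::= n S n]
nnnSnnn ⇒ nnnjSjnnn   [S ::= j S j]
nnnjSjnnn ⇒ nnnjnSnjnnn   [S ::= n S n]
nnnjnSnjnnn ⇒ nnnjnnSnnjnnn   [S ::= n S n]
nnnjnnSnnjnnn ⇒ nnnjnnjSjnnjnnn   [S ::= j S j]
nnnjnnjSjnnjnnn ⇒ nnnjnnjnSnjnnjnnn   [S ::= n S n]
nnnjnnjnSnjnnjnnn ⇒ nnnjnnjnnjnnjnnn   [S ::= ε]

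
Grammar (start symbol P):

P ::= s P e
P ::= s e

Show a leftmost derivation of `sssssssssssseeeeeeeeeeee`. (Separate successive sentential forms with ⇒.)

P⇒sPe⇒ssPee⇒sssPeee⇒ssssPeeee⇒sssssPeeeee⇒ssssssPeeeeee⇒sssssssPeeeeeee⇒ssssssssPeeeeeeee⇒sssssssssPeeeeeeeee⇒ssssssssssPeeeeeeeeee⇒sssssssssssPeeeeeeeeeee⇒sssssssssssseeeeeeeeeeee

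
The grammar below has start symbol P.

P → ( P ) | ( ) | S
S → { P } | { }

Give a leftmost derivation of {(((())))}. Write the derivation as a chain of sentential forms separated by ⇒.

P⇒S⇒{P}⇒{(P)}⇒{((P))}⇒{(((P)))}⇒{(((())))}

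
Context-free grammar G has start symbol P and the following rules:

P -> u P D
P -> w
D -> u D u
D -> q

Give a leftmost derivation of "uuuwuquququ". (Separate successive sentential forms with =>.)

P=>uPD=>uuPDD=>uuuPDDD=>uuuwDDD=>uuuwuDuDD=>uuuwuquDD=>uuuwuquqD=>uuuwuququDu=>uuuwuquququ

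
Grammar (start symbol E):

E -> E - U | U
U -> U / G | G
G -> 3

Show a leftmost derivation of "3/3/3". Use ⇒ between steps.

E⇒U⇒U/G⇒U/G/G⇒G/G/G⇒3/G/G⇒3/3/G⇒3/3/3

E ⇒ U   [E -> U]
U ⇒ U/G   [U -> U / G]
U/G ⇒ U/G/G   [U -> U / G]
U/G/G ⇒ G/G/G   [U -> G]
G/G/G ⇒ 3/G/G   [G -> 3]
3/G/G ⇒ 3/3/G   [G -> 3]
3/3/G ⇒ 3/3/3   [G -> 3]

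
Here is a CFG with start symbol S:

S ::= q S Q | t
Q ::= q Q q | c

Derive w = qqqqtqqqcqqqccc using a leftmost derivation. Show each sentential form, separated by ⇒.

S⇒qSQ⇒qqSQQ⇒qqqSQQQ⇒qqqqSQQQQ⇒qqqqtQQQQ⇒qqqqtqQqQQQ⇒qqqqtqqQqqQQQ⇒qqqqtqqqQqqqQQQ⇒qqqqtqqqcqqqQQQ⇒qqqqtqqqcqqqcQQ⇒qqqqtqqqcqqqccQ⇒qqqqtqqqcqqqccc

S ⇒ qSQ   [S ::= q S Q]
qSQ ⇒ qqSQQ   [S ::= q S Q]
qqSQQ ⇒ qqqSQQQ   [S ::= q S Q]
qqqSQQQ ⇒ qqqqSQQQQ   [S ::= q S Q]
qqqqSQQQQ ⇒ qqqqtQQQQ   [S ::= t]
qqqqtQQQQ ⇒ qqqqtqQqQQQ   [Q ::= q Q q]
qqqqtqQqQQQ ⇒ qqqqtqqQqqQQQ   [Q ::= q Q q]
qqqqtqqQqqQQQ ⇒ qqqqtqqqQqqqQQQ   [Q ::= q Q q]
qqqqtqqqQqqqQQQ ⇒ qqqqtqqqcqqqQQQ   [Q ::= c]
qqqqtqqqcqqqQQQ ⇒ qqqqtqqqcqqqcQQ   [Q ::= c]
qqqqtqqqcqqqcQQ ⇒ qqqqtqqqcqqqccQ   [Q ::= c]
qqqqtqqqcqqqccQ ⇒ qqqqtqqqcqqqccc   [Q ::= c]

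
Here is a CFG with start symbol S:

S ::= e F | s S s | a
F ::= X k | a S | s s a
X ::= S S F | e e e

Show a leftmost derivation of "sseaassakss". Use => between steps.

S => sSs => ssSss => sseFss => sseXkss => sseSSFkss => sseaSFkss => sseaaFkss => sseaassakss

S => sSs   [S ::= s S s]
sSs => ssSss   [S ::= s S s]
ssSss => sseFss   [S ::= e F]
sseFss => sseXkss   [F ::= X k]
sseXkss => sseSSFkss   [X ::= S S F]
sseSSFkss => sseaSFkss   [S ::= a]
sseaSFkss => sseaaFkss   [S ::= a]
sseaaFkss => sseaassakss   [F ::= s s a]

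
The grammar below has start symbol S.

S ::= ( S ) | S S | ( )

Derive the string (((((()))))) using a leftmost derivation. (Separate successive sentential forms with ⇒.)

S ⇒ (S) ⇒ ((S)) ⇒ (((S))) ⇒ ((((S)))) ⇒ (((((S))))) ⇒ (((((())))))

S ⇒ (S)   [S ::= ( S )]
(S) ⇒ ((S))   [S ::= ( S )]
((S)) ⇒ (((S)))   [S ::= ( S )]
(((S))) ⇒ ((((S))))   [S ::= ( S )]
((((S)))) ⇒ (((((S)))))   [S ::= ( S )]
(((((S))))) ⇒ (((((())))))   [S ::= ( )]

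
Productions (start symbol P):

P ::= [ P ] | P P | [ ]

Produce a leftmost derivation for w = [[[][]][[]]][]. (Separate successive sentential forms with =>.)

P => PP   [P ::= P P]
PP => [P]P   [P ::= [ P ]]
[P]P => [PP]P   [P ::= P P]
[PP]P => [[P]P]P   [P ::= [ P ]]
[[P]P]P => [[PP]P]P   [P ::= P P]
[[PP]P]P => [[[]P]P]P   [P ::= [ ]]
[[[]P]P]P => [[[][]]P]P   [P ::= [ ]]
[[[][]]P]P => [[[][]][P]]P   [P ::= [ P ]]
[[[][]][P]]P => [[[][]][[]]]P   [P ::= [ ]]
[[[][]][[]]]P => [[[][]][[]]][]   [P ::= [ ]]

P => PP => [P]P => [PP]P => [[P]P]P => [[PP]P]P => [[[]P]P]P => [[[][]]P]P => [[[][]][P]]P => [[[][]][[]]]P => [[[][]][[]]][]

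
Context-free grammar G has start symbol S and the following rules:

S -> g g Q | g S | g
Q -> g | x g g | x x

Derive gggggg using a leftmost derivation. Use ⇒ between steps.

S ⇒ gS   [S -> g S]
gS ⇒ ggS   [S -> g S]
ggS ⇒ gggS   [S -> g S]
gggS ⇒ ggggS   [S -> g S]
ggggS ⇒ gggggS   [S -> g S]
gggggS ⇒ gggggg   [S -> g]

S ⇒ gS ⇒ ggS ⇒ gggS ⇒ ggggS ⇒ gggggS ⇒ gggggg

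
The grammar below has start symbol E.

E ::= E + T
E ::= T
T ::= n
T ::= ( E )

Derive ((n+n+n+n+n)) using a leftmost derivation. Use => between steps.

E => T => (E) => (T) => ((E)) => ((E+T)) => ((E+T+T)) => ((E+T+T+T)) => ((E+T+T+T+T)) => ((T+T+T+T+T)) => ((n+T+T+T+T)) => ((n+n+T+T+T)) => ((n+n+n+T+T)) => ((n+n+n+n+T)) => ((n+n+n+n+n))

E => T   [E ::= T]
T => (E)   [T ::= ( E )]
(E) => (T)   [E ::= T]
(T) => ((E))   [T ::= ( E )]
((E)) => ((E+T))   [E ::= E + T]
((E+T)) => ((E+T+T))   [E ::= E + T]
((E+T+T)) => ((E+T+T+T))   [E ::= E + T]
((E+T+T+T)) => ((E+T+T+T+T))   [E ::= E + T]
((E+T+T+T+T)) => ((T+T+T+T+T))   [E ::= T]
((T+T+T+T+T)) => ((n+T+T+T+T))   [T ::= n]
((n+T+T+T+T)) => ((n+n+T+T+T))   [T ::= n]
((n+n+T+T+T)) => ((n+n+n+T+T))   [T ::= n]
((n+n+n+T+T)) => ((n+n+n+n+T))   [T ::= n]
((n+n+n+n+T)) => ((n+n+n+n+n))   [T ::= n]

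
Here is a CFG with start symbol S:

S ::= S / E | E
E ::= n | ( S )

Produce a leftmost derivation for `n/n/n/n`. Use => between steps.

S => S/E   [S ::= S / E]
S/E => S/E/E   [S ::= S / E]
S/E/E => S/E/E/E   [S ::= S / E]
S/E/E/E => E/E/E/E   [S ::= E]
E/E/E/E => n/E/E/E   [E ::= n]
n/E/E/E => n/n/E/E   [E ::= n]
n/n/E/E => n/n/n/E   [E ::= n]
n/n/n/E => n/n/n/n   [E ::= n]

S=>S/E=>S/E/E=>S/E/E/E=>E/E/E/E=>n/E/E/E=>n/n/E/E=>n/n/n/E=>n/n/n/n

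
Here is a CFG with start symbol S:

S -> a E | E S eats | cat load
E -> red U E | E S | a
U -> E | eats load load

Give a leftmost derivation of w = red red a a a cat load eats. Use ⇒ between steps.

S ⇒ E S eats   [S -> E S eats]
E S eats ⇒ red U E S eats   [E -> red U E]
red U E S eats ⇒ red E E S eats   [U -> E]
red E E S eats ⇒ red red U E E S eats   [E -> red U E]
red red U E E S eats ⇒ red red E E E S eats   [U -> E]
red red E E E S eats ⇒ red red a E E S eats   [E -> a]
red red a E E S eats ⇒ red red a a E S eats   [E -> a]
red red a a E S eats ⇒ red red a a a S eats   [E -> a]
red red a a a S eats ⇒ red red a a a cat load eats   [S -> cat load]

S ⇒ E S eats ⇒ red U E S eats ⇒ red E E S eats ⇒ red red U E E S eats ⇒ red red E E E S eats ⇒ red red a E E S eats ⇒ red red a a E S eats ⇒ red red a a a S eats ⇒ red red a a a cat load eats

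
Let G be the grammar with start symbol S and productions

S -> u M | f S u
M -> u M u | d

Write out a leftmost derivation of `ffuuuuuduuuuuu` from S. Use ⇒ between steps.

S⇒fSu⇒ffSuu⇒ffuMuu⇒ffuuMuuu⇒ffuuuMuuuu⇒ffuuuuMuuuuu⇒ffuuuuuMuuuuuu⇒ffuuuuuduuuuuu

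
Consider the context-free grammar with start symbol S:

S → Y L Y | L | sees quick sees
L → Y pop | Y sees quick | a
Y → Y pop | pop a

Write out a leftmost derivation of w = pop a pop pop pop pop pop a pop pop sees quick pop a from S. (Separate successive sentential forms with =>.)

S => Y L Y   [S → Y L Y]
Y L Y => Y pop L Y   [Y → Y pop]
Y pop L Y => Y pop pop L Y   [Y → Y pop]
Y pop pop L Y => Y pop pop pop L Y   [Y → Y pop]
Y pop pop pop L Y => Y pop pop pop pop L Y   [Y → Y pop]
Y pop pop pop pop L Y => pop a pop pop pop pop L Y   [Y → pop a]
pop a pop pop pop pop L Y => pop a pop pop pop pop Y sees quick Y   [L → Y sees quick]
pop a pop pop pop pop Y sees quick Y => pop a pop pop pop pop Y pop sees quick Y   [Y → Y pop]
pop a pop pop pop pop Y pop sees quick Y => pop a pop pop pop pop Y pop pop sees quick Y   [Y → Y pop]
pop a pop pop pop pop Y pop pop sees quick Y => pop a pop pop pop pop pop a pop pop sees quick Y   [Y → pop a]
pop a pop pop pop pop pop a pop pop sees quick Y => pop a pop pop pop pop pop a pop pop sees quick pop a   [Y → pop a]

S => Y L Y => Y pop L Y => Y pop pop L Y => Y pop pop pop L Y => Y pop pop pop pop L Y => pop a pop pop pop pop L Y => pop a pop pop pop pop Y sees quick Y => pop a pop pop pop pop Y pop sees quick Y => pop a pop pop pop pop Y pop pop sees quick Y => pop a pop pop pop pop pop a pop pop sees quick Y => pop a pop pop pop pop pop a pop pop sees quick pop a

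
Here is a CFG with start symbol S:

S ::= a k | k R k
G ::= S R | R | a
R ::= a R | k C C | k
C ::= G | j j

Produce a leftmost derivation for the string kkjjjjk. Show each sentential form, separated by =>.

S => kRk => kkCCk => kkjjCk => kkjjjjk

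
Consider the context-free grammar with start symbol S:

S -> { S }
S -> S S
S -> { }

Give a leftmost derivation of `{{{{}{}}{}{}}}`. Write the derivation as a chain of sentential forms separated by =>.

S => {S}   [S -> { S }]
{S} => {{S}}   [S -> { S }]
{{S}} => {{SS}}   [S -> S S]
{{SS}} => {{SSS}}   [S -> S S]
{{SSS}} => {{{S}SS}}   [S -> { S }]
{{{S}SS}} => {{{SS}SS}}   [S -> S S]
{{{SS}SS}} => {{{{}S}SS}}   [S -> { }]
{{{{}S}SS}} => {{{{}{}}SS}}   [S -> { }]
{{{{}{}}SS}} => {{{{}{}}{}S}}   [S -> { }]
{{{{}{}}{}S}} => {{{{}{}}{}{}}}   [S -> { }]

S=>{S}=>{{S}}=>{{SS}}=>{{SSS}}=>{{{S}SS}}=>{{{SS}SS}}=>{{{{}S}SS}}=>{{{{}{}}SS}}=>{{{{}{}}{}S}}=>{{{{}{}}{}{}}}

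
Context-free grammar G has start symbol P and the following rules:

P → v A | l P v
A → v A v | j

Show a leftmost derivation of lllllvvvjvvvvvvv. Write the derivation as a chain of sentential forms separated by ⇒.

P ⇒ lPv   [P → l P v]
lPv ⇒ llPvv   [P → l P v]
llPvv ⇒ lllPvvv   [P → l P v]
lllPvvv ⇒ llllPvvvv   [P → l P v]
llllPvvvv ⇒ lllllPvvvvv   [P → l P v]
lllllPvvvvv ⇒ lllllvAvvvvv   [P → v A]
lllllvAvvvvv ⇒ lllllvvAvvvvvv   [A → v A v]
lllllvvAvvvvvv ⇒ lllllvvvAvvvvvvv   [A → v A v]
lllllvvvAvvvvvvv ⇒ lllllvvvjvvvvvvv   [A → j]

P ⇒ lPv ⇒ llPvv ⇒ lllPvvv ⇒ llllPvvvv ⇒ lllllPvvvvv ⇒ lllllvAvvvvv ⇒ lllllvvAvvvvvv ⇒ lllllvvvAvvvvvvv ⇒ lllllvvvjvvvvvvv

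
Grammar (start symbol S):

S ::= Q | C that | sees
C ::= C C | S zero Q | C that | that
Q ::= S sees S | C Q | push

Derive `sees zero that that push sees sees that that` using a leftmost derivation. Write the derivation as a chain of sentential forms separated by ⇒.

S ⇒ C that ⇒ C that that ⇒ S zero Q that that ⇒ sees zero Q that that ⇒ sees zero C Q that that ⇒ sees zero that Q that that ⇒ sees zero that S sees S that that ⇒ sees zero that Q sees S that that ⇒ sees zero that C Q sees S that that ⇒ sees zero that that Q sees S that that ⇒ sees zero that that push sees S that that ⇒ sees zero that that push sees sees that that

S ⇒ C that   [S ::= C that]
C that ⇒ C that that   [C ::= C that]
C that that ⇒ S zero Q that that   [C ::= S zero Q]
S zero Q that that ⇒ sees zero Q that that   [S ::= sees]
sees zero Q that that ⇒ sees zero C Q that that   [Q ::= C Q]
sees zero C Q that that ⇒ sees zero that Q that that   [C ::= that]
sees zero that Q that that ⇒ sees zero that S sees S that that   [Q ::= S sees S]
sees zero that S sees S that that ⇒ sees zero that Q sees S that that   [S ::= Q]
sees zero that Q sees S that that ⇒ sees zero that C Q sees S that that   [Q ::= C Q]
sees zero that C Q sees S that that ⇒ sees zero that that Q sees S that that   [C ::= that]
sees zero that that Q sees S that that ⇒ sees zero that that push sees S that that   [Q ::= push]
sees zero that that push sees S that that ⇒ sees zero that that push sees sees that that   [S ::= sees]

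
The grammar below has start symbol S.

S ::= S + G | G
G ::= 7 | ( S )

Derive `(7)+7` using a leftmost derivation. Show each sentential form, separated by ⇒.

S⇒S+G⇒G+G⇒(S)+G⇒(G)+G⇒(7)+G⇒(7)+7

S ⇒ S+G   [S ::= S + G]
S+G ⇒ G+G   [S ::= G]
G+G ⇒ (S)+G   [G ::= ( S )]
(S)+G ⇒ (G)+G   [S ::= G]
(G)+G ⇒ (7)+G   [G ::= 7]
(7)+G ⇒ (7)+7   [G ::= 7]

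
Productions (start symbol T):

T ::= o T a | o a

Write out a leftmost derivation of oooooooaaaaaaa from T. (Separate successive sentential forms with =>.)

T=>oTa=>ooTaa=>oooTaaa=>ooooTaaaa=>oooooTaaaaa=>ooooooTaaaaaa=>oooooooaaaaaaa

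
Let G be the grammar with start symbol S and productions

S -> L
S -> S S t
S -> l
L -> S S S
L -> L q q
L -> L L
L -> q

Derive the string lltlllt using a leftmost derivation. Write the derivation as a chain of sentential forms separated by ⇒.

S⇒SSt⇒LSt⇒SSSSt⇒SStSSSt⇒lStSSSt⇒lltSSSt⇒lltlSSt⇒lltllSt⇒lltlllt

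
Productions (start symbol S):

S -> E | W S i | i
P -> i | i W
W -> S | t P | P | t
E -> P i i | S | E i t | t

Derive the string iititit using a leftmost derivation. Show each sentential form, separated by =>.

S => E   [S -> E]
E => Eit   [E -> E i t]
Eit => Eitit   [E -> E i t]
Eitit => Eititit   [E -> E i t]
Eititit => Sititit   [E -> S]
Sititit => iititit   [S -> i]

S=>E=>Eit=>Eitit=>Eititit=>Sititit=>iititit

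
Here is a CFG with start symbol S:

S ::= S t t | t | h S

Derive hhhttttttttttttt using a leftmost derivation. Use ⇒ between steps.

S ⇒ Stt ⇒ Stttt ⇒ hStttt ⇒ hhStttt ⇒ hhhStttt ⇒ hhhStttttt ⇒ hhhStttttttt ⇒ hhhStttttttttt ⇒ hhhStttttttttttt ⇒ hhhttttttttttttt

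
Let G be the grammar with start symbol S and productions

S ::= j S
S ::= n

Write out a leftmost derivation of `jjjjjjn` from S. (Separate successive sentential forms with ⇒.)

S ⇒ jS ⇒ jjS ⇒ jjjS ⇒ jjjjS ⇒ jjjjjS ⇒ jjjjjjS ⇒ jjjjjjn

S ⇒ jS   [S ::= j S]
jS ⇒ jjS   [S ::= j S]
jjS ⇒ jjjS   [S ::= j S]
jjjS ⇒ jjjjS   [S ::= j S]
jjjjS ⇒ jjjjjS   [S ::= j S]
jjjjjS ⇒ jjjjjjS   [S ::= j S]
jjjjjjS ⇒ jjjjjjn   [S ::= n]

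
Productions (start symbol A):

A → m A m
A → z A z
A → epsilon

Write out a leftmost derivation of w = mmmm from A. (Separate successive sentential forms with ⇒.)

A ⇒ mAm ⇒ mmAmm ⇒ mmmm

A ⇒ mAm   [A → m A m]
mAm ⇒ mmAmm   [A → m A m]
mmAmm ⇒ mmmm   [A → epsilon]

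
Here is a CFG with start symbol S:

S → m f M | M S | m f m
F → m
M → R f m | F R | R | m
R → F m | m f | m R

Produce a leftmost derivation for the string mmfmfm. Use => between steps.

S => MS => FRS => mRS => mmfS => mmfmfM => mmfmfm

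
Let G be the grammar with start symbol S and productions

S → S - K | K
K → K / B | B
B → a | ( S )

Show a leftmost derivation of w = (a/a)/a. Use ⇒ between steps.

S ⇒ K ⇒ K/B ⇒ B/B ⇒ (S)/B ⇒ (K)/B ⇒ (K/B)/B ⇒ (B/B)/B ⇒ (a/B)/B ⇒ (a/a)/B ⇒ (a/a)/a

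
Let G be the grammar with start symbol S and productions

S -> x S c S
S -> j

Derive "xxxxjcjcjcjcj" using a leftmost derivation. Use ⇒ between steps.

S ⇒ xScS ⇒ xxScScS ⇒ xxxScScScS ⇒ xxxxScScScScS ⇒ xxxxjcScScScS ⇒ xxxxjcjcScScS ⇒ xxxxjcjcjcScS ⇒ xxxxjcjcjcjcS ⇒ xxxxjcjcjcjcj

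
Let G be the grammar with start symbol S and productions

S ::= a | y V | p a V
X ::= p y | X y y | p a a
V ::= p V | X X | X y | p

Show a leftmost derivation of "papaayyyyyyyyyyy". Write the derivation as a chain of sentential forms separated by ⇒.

S ⇒ paV ⇒ paXy ⇒ paXyyy ⇒ paXyyyyy ⇒ paXyyyyyyy ⇒ paXyyyyyyyyy ⇒ paXyyyyyyyyyyy ⇒ papaayyyyyyyyyyy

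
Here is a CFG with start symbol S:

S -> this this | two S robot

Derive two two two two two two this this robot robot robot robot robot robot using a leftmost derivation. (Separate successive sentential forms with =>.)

S => two S robot   [S -> two S robot]
two S robot => two two S robot robot   [S -> two S robot]
two two S robot robot => two two two S robot robot robot   [S -> two S robot]
two two two S robot robot robot => two two two two S robot robot robot robot   [S -> two S robot]
two two two two S robot robot robot robot => two two two two two S robot robot robot robot robot   [S -> two S robot]
two two two two two S robot robot robot robot robot => two two two two two two S robot robot robot robot robot robot   [S -> two S robot]
two two two two two two S robot robot robot robot robot robot => two two two two two two this this robot robot robot robot robot robot   [S -> this this]

S => two S robot => two two S robot robot => two two two S robot robot robot => two two two two S robot robot robot robot => two two two two two S robot robot robot robot robot => two two two two two two S robot robot robot robot robot robot => two two two two two two this this robot robot robot robot robot robot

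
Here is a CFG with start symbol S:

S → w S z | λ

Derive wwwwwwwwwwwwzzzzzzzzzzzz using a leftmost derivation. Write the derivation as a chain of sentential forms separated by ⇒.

S ⇒ wSz ⇒ wwSzz ⇒ wwwSzzz ⇒ wwwwSzzzz ⇒ wwwwwSzzzzz ⇒ wwwwwwSzzzzzz ⇒ wwwwwwwSzzzzzzz ⇒ wwwwwwwwSzzzzzzzz ⇒ wwwwwwwwwSzzzzzzzzz ⇒ wwwwwwwwwwSzzzzzzzzzz ⇒ wwwwwwwwwwwSzzzzzzzzzzz ⇒ wwwwwwwwwwwwSzzzzzzzzzzzz ⇒ wwwwwwwwwwwwzzzzzzzzzzzz

S ⇒ wSz   [S → w S z]
wSz ⇒ wwSzz   [S → w S z]
wwSzz ⇒ wwwSzzz   [S → w S z]
wwwSzzz ⇒ wwwwSzzzz   [S → w S z]
wwwwSzzzz ⇒ wwwwwSzzzzz   [S → w S z]
wwwwwSzzzzz ⇒ wwwwwwSzzzzzz   [S → w S z]
wwwwwwSzzzzzz ⇒ wwwwwwwSzzzzzzz   [S → w S z]
wwwwwwwSzzzzzzz ⇒ wwwwwwwwSzzzzzzzz   [S → w S z]
wwwwwwwwSzzzzzzzz ⇒ wwwwwwwwwSzzzzzzzzz   [S → w S z]
wwwwwwwwwSzzzzzzzzz ⇒ wwwwwwwwwwSzzzzzzzzzz   [S → w S z]
wwwwwwwwwwSzzzzzzzzzz ⇒ wwwwwwwwwwwSzzzzzzzzzzz   [S → w S z]
wwwwwwwwwwwSzzzzzzzzzzz ⇒ wwwwwwwwwwwwSzzzzzzzzzzzz   [S → w S z]
wwwwwwwwwwwwSzzzzzzzzzzzz ⇒ wwwwwwwwwwwwzzzzzzzzzzzz   [S → λ]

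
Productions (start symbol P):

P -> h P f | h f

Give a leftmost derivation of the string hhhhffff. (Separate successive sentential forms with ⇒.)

P ⇒ hPf ⇒ hhPff ⇒ hhhPfff ⇒ hhhhffff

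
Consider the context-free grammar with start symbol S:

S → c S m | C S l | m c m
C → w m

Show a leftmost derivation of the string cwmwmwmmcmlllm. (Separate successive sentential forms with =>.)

S => cSm   [S → c S m]
cSm => cCSlm   [S → C S l]
cCSlm => cwmSlm   [C → w m]
cwmSlm => cwmCSllm   [S → C S l]
cwmCSllm => cwmwmSllm   [C → w m]
cwmwmSllm => cwmwmCSlllm   [S → C S l]
cwmwmCSlllm => cwmwmwmSlllm   [C → w m]
cwmwmwmSlllm => cwmwmwmmcmlllm   [S → m c m]

S => cSm => cCSlm => cwmSlm => cwmCSllm => cwmwmSllm => cwmwmCSlllm => cwmwmwmSlllm => cwmwmwmmcmlllm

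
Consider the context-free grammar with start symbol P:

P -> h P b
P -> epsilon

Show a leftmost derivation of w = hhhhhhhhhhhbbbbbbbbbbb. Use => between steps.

P => hPb   [P -> h P b]
hPb => hhPbb   [P -> h P b]
hhPbb => hhhPbbb   [P -> h P b]
hhhPbbb => hhhhPbbbb   [P -> h P b]
hhhhPbbbb => hhhhhPbbbbb   [P -> h P b]
hhhhhPbbbbb => hhhhhhPbbbbbb   [P -> h P b]
hhhhhhPbbbbbb => hhhhhhhPbbbbbbb   [P -> h P b]
hhhhhhhPbbbbbbb => hhhhhhhhPbbbbbbbb   [P -> h P b]
hhhhhhhhPbbbbbbbb => hhhhhhhhhPbbbbbbbbb   [P -> h P b]
hhhhhhhhhPbbbbbbbbb => hhhhhhhhhhPbbbbbbbbbb   [P -> h P b]
hhhhhhhhhhPbbbbbbbbbb => hhhhhhhhhhhPbbbbbbbbbbb   [P -> h P b]
hhhhhhhhhhhPbbbbbbbbbbb => hhhhhhhhhhhbbbbbbbbbbb   [P -> epsilon]

P => hPb => hhPbb => hhhPbbb => hhhhPbbbb => hhhhhPbbbbb => hhhhhhPbbbbbb => hhhhhhhPbbbbbbb => hhhhhhhhPbbbbbbbb => hhhhhhhhhPbbbbbbbbb => hhhhhhhhhhPbbbbbbbbbb => hhhhhhhhhhhPbbbbbbbbbbb => hhhhhhhhhhhbbbbbbbbbbb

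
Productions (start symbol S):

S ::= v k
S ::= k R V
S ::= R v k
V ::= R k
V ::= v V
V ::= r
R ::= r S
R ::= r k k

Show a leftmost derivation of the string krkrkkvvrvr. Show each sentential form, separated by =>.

S => kRV => krSV => krkRVV => krkrkkVV => krkrkkvVV => krkrkkvvVV => krkrkkvvrV => krkrkkvvrvV => krkrkkvvrvr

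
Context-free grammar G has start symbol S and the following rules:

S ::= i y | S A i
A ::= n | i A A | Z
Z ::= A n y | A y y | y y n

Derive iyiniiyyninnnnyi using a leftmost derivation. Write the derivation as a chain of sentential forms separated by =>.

S => SAi   [S ::= S A i]
SAi => iyAi   [S ::= i y]
iyAi => iyiAAi   [A ::= i A A]
iyiAAi => iyinAi   [A ::= n]
iyinAi => iyinZi   [A ::= Z]
iyinZi => iyinAnyi   [Z ::= A n y]
iyinAnyi => iyiniAAnyi   [A ::= i A A]
iyiniAAnyi => iyiniiAAAnyi   [A ::= i A A]
iyiniiAAAnyi => iyiniiZAAnyi   [A ::= Z]
iyiniiZAAnyi => iyiniiyynAAnyi   [Z ::= y y n]
iyiniiyynAAnyi => iyiniiyyniAAAnyi   [A ::= i A A]
iyiniiyyniAAAnyi => iyiniiyyninAAnyi   [A ::= n]
iyiniiyyninAAnyi => iyiniiyyninnAnyi   [A ::= n]
iyiniiyyninnAnyi => iyiniiyyninnnnyi   [A ::= n]

S => SAi => iyAi => iyiAAi => iyinAi => iyinZi => iyinAnyi => iyiniAAnyi => iyiniiAAAnyi => iyiniiZAAnyi => iyiniiyynAAnyi => iyiniiyyniAAAnyi => iyiniiyyninAAnyi => iyiniiyyninnAnyi => iyiniiyyninnnnyi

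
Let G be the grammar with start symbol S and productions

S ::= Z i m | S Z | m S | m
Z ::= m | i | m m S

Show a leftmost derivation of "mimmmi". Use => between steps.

S=>SZ=>SZZ=>SZZZ=>mZZZ=>miZZ=>mimmSZ=>mimmmZ=>mimmmi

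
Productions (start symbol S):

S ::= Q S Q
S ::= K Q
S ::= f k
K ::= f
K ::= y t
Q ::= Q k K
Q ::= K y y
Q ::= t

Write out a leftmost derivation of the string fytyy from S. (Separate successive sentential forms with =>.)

S => KQ   [S ::= K Q]
KQ => fQ   [K ::= f]
fQ => fKyy   [Q ::= K y y]
fKyy => fytyy   [K ::= y t]

S=>KQ=>fQ=>fKyy=>fytyy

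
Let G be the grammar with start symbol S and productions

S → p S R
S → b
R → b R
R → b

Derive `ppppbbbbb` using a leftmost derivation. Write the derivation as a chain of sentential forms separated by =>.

S => pSR   [S → p S R]
pSR => ppSRR   [S → p S R]
ppSRR => pppSRRR   [S → p S R]
pppSRRR => ppppSRRRR   [S → p S R]
ppppSRRRR => ppppbRRRR   [S → b]
ppppbRRRR => ppppbbRRR   [R → b]
ppppbbRRR => ppppbbbRR   [R → b]
ppppbbbRR => ppppbbbbR   [R → b]
ppppbbbbR => ppppbbbbb   [R → b]

S => pSR => ppSRR => pppSRRR => ppppSRRRR => ppppbRRRR => ppppbbRRR => ppppbbbRR => ppppbbbbR => ppppbbbbb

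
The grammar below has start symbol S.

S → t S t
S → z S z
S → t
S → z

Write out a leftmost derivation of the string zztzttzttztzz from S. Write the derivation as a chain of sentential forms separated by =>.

S => zSz   [S → z S z]
zSz => zzSzz   [S → z S z]
zzSzz => zztStzz   [S → t S t]
zztStzz => zztzSztzz   [S → z S z]
zztzSztzz => zztztStztzz   [S → t S t]
zztztStztzz => zztzttSttztzz   [S → t S t]
zztzttSttztzz => zztzttzttztzz   [S → z]

S => zSz => zzSzz => zztStzz => zztzSztzz => zztztStztzz => zztzttSttztzz => zztzttzttztzz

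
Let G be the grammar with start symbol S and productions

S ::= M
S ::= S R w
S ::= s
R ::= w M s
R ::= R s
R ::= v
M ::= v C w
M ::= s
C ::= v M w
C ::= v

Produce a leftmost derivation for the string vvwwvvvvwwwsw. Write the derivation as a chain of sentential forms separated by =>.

S => SRw => MRw => vCwRw => vvwRw => vvwwMsw => vvwwvCwsw => vvwwvvMwwsw => vvwwvvvCwwwsw => vvwwvvvvwwwsw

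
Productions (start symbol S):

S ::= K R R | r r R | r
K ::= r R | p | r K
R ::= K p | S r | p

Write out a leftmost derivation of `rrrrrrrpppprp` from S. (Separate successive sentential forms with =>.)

S => rrR   [S ::= r r R]
rrR => rrKp   [R ::= K p]
rrKp => rrrKp   [K ::= r K]
rrrKp => rrrrKp   [K ::= r K]
rrrrKp => rrrrrKp   [K ::= r K]
rrrrrKp => rrrrrrRp   [K ::= r R]
rrrrrrRp => rrrrrrSrp   [R ::= S r]
rrrrrrSrp => rrrrrrKRRrp   [S ::= K R R]
rrrrrrKRRrp => rrrrrrrRRRrp   [K ::= r R]
rrrrrrrRRRrp => rrrrrrrpRRrp   [R ::= p]
rrrrrrrpRRrp => rrrrrrrppRrp   [R ::= p]
rrrrrrrppRrp => rrrrrrrppKprp   [R ::= K p]
rrrrrrrppKprp => rrrrrrrpppprp   [K ::= p]

S => rrR => rrKp => rrrKp => rrrrKp => rrrrrKp => rrrrrrRp => rrrrrrSrp => rrrrrrKRRrp => rrrrrrrRRRrp => rrrrrrrpRRrp => rrrrrrrppRrp => rrrrrrrppKprp => rrrrrrrpppprp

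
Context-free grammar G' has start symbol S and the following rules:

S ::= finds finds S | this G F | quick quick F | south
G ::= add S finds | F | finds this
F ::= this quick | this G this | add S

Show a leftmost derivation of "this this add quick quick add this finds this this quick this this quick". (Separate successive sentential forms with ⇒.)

S ⇒ this G F   [S ::= this G F]
this G F ⇒ this F F   [G ::= F]
this F F ⇒ this this G this F   [F ::= this G this]
this this G this F ⇒ this this F this F   [G ::= F]
this this F this F ⇒ this this add S this F   [F ::= add S]
this this add S this F ⇒ this this add quick quick F this F   [S ::= quick quick F]
this this add quick quick F this F ⇒ this this add quick quick add S this F   [F ::= add S]
this this add quick quick add S this F ⇒ this this add quick quick add this G F this F   [S ::= this G F]
this this add quick quick add this G F this F ⇒ this this add quick quick add this finds this F this F   [G ::= finds this]
this this add quick quick add this finds this F this F ⇒ this this add quick quick add this finds this this quick this F   [F ::= this quick]
this this add quick quick add this finds this this quick this F ⇒ this this add quick quick add this finds this this quick this this quick   [F ::= this quick]

S ⇒ this G F ⇒ this F F ⇒ this this G this F ⇒ this this F this F ⇒ this this add S this F ⇒ this this add quick quick F this F ⇒ this this add quick quick add S this F ⇒ this this add quick quick add this G F this F ⇒ this this add quick quick add this finds this F this F ⇒ this this add quick quick add this finds this this quick this F ⇒ this this add quick quick add this finds this this quick this this quick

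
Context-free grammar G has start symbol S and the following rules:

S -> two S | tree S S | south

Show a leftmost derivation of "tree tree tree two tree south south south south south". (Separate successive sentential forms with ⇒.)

S ⇒ tree S S ⇒ tree tree S S S ⇒ tree tree tree S S S S ⇒ tree tree tree two S S S S ⇒ tree tree tree two tree S S S S S ⇒ tree tree tree two tree south S S S S ⇒ tree tree tree two tree south south S S S ⇒ tree tree tree two tree south south south S S ⇒ tree tree tree two tree south south south south S ⇒ tree tree tree two tree south south south south south

S ⇒ tree S S   [S -> tree S S]
tree S S ⇒ tree tree S S S   [S -> tree S S]
tree tree S S S ⇒ tree tree tree S S S S   [S -> tree S S]
tree tree tree S S S S ⇒ tree tree tree two S S S S   [S -> two S]
tree tree tree two S S S S ⇒ tree tree tree two tree S S S S S   [S -> tree S S]
tree tree tree two tree S S S S S ⇒ tree tree tree two tree south S S S S   [S -> south]
tree tree tree two tree south S S S S ⇒ tree tree tree two tree south south S S S   [S -> south]
tree tree tree two tree south south S S S ⇒ tree tree tree two tree south south south S S   [S -> south]
tree tree tree two tree south south south S S ⇒ tree tree tree two tree south south south south S   [S -> south]
tree tree tree two tree south south south south S ⇒ tree tree tree two tree south south south south south   [S -> south]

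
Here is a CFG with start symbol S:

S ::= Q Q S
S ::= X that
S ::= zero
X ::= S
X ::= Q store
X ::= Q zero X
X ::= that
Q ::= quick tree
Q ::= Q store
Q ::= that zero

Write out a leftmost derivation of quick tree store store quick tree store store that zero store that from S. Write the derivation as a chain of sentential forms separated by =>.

S => Q Q S => Q store Q S => Q store store Q S => quick tree store store Q S => quick tree store store Q store S => quick tree store store Q store store S => quick tree store store quick tree store store S => quick tree store store quick tree store store X that => quick tree store store quick tree store store Q store that => quick tree store store quick tree store store that zero store that

S => Q Q S   [S ::= Q Q S]
Q Q S => Q store Q S   [Q ::= Q store]
Q store Q S => Q store store Q S   [Q ::= Q store]
Q store store Q S => quick tree store store Q S   [Q ::= quick tree]
quick tree store store Q S => quick tree store store Q store S   [Q ::= Q store]
quick tree store store Q store S => quick tree store store Q store store S   [Q ::= Q store]
quick tree store store Q store store S => quick tree store store quick tree store store S   [Q ::= quick tree]
quick tree store store quick tree store store S => quick tree store store quick tree store store X that   [S ::= X that]
quick tree store store quick tree store store X that => quick tree store store quick tree store store Q store that   [X ::= Q store]
quick tree store store quick tree store store Q store that => quick tree store store quick tree store store that zero store that   [Q ::= that zero]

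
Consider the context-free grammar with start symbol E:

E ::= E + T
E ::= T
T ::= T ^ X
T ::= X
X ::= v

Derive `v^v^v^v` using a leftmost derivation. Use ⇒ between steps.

E ⇒ T ⇒ T^X ⇒ T^X^X ⇒ T^X^X^X ⇒ X^X^X^X ⇒ v^X^X^X ⇒ v^v^X^X ⇒ v^v^v^X ⇒ v^v^v^v

E ⇒ T   [E ::= T]
T ⇒ T^X   [T ::= T ^ X]
T^X ⇒ T^X^X   [T ::= T ^ X]
T^X^X ⇒ T^X^X^X   [T ::= T ^ X]
T^X^X^X ⇒ X^X^X^X   [T ::= X]
X^X^X^X ⇒ v^X^X^X   [X ::= v]
v^X^X^X ⇒ v^v^X^X   [X ::= v]
v^v^X^X ⇒ v^v^v^X   [X ::= v]
v^v^v^X ⇒ v^v^v^v   [X ::= v]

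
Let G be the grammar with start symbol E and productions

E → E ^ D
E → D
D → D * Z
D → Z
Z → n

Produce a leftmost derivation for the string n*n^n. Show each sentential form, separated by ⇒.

E ⇒ E^D   [E → E ^ D]
E^D ⇒ D^D   [E → D]
D^D ⇒ D*Z^D   [D → D * Z]
D*Z^D ⇒ Z*Z^D   [D → Z]
Z*Z^D ⇒ n*Z^D   [Z → n]
n*Z^D ⇒ n*n^D   [Z → n]
n*n^D ⇒ n*n^Z   [D → Z]
n*n^Z ⇒ n*n^n   [Z → n]

E ⇒ E^D ⇒ D^D ⇒ D*Z^D ⇒ Z*Z^D ⇒ n*Z^D ⇒ n*n^D ⇒ n*n^Z ⇒ n*n^n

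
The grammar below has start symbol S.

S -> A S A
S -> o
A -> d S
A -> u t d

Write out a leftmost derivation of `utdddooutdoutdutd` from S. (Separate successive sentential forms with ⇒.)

S ⇒ ASA ⇒ utdSA ⇒ utdASAA ⇒ utddSSAA ⇒ utddASASAA ⇒ utdddSSASAA ⇒ utdddoSASAA ⇒ utdddooASAA ⇒ utdddooutdSAA ⇒ utdddooutdoAA ⇒ utdddooutdoutdA ⇒ utdddooutdoutdutd

S ⇒ ASA   [S -> A S A]
ASA ⇒ utdSA   [A -> u t d]
utdSA ⇒ utdASAA   [S -> A S A]
utdASAA ⇒ utddSSAA   [A -> d S]
utddSSAA ⇒ utddASASAA   [S -> A S A]
utddASASAA ⇒ utdddSSASAA   [A -> d S]
utdddSSASAA ⇒ utdddoSASAA   [S -> o]
utdddoSASAA ⇒ utdddooASAA   [S -> o]
utdddooASAA ⇒ utdddooutdSAA   [A -> u t d]
utdddooutdSAA ⇒ utdddooutdoAA   [S -> o]
utdddooutdoAA ⇒ utdddooutdoutdA   [A -> u t d]
utdddooutdoutdA ⇒ utdddooutdoutdutd   [A -> u t d]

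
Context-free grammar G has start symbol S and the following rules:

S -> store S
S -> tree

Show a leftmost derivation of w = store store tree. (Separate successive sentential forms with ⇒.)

S ⇒ store S ⇒ store store S ⇒ store store tree

S ⇒ store S   [S -> store S]
store S ⇒ store store S   [S -> store S]
store store S ⇒ store store tree   [S -> tree]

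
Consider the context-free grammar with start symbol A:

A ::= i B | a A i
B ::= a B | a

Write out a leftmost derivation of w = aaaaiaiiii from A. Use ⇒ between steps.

A ⇒ aAi ⇒ aaAii ⇒ aaaAiii ⇒ aaaaAiiii ⇒ aaaaiBiiii ⇒ aaaaiaiiii

A ⇒ aAi   [A ::= a A i]
aAi ⇒ aaAii   [A ::= a A i]
aaAii ⇒ aaaAiii   [A ::= a A i]
aaaAiii ⇒ aaaaAiiii   [A ::= a A i]
aaaaAiiii ⇒ aaaaiBiiii   [A ::= i B]
aaaaiBiiii ⇒ aaaaiaiiii   [B ::= a]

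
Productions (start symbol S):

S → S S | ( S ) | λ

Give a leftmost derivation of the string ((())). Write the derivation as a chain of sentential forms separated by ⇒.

S ⇒ SS   [S → S S]
SS ⇒ SSS   [S → S S]
SSS ⇒ SSSS   [S → S S]
SSSS ⇒ (S)SSS   [S → ( S )]
(S)SSS ⇒ ((S))SSS   [S → ( S )]
((S))SSS ⇒ (((S)))SSS   [S → ( S )]
(((S)))SSS ⇒ ((()))SSS   [S → λ]
((()))SSS ⇒ ((()))SS   [S → λ]
((()))SS ⇒ ((()))S   [S → λ]
((()))S ⇒ ((()))   [S → λ]

S⇒SS⇒SSS⇒SSSS⇒(S)SSS⇒((S))SSS⇒(((S)))SSS⇒((()))SSS⇒((()))SS⇒((()))S⇒((()))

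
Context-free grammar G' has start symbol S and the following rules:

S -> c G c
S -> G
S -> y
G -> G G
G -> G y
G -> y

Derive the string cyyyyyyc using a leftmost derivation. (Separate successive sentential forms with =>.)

S=>cGc=>cGGc=>cGyGc=>cyyGc=>cyyGGc=>cyyGGGc=>cyyGyGGc=>cyyyyGGc=>cyyyyyGc=>cyyyyyyc

S => cGc   [S -> c G c]
cGc => cGGc   [G -> G G]
cGGc => cGyGc   [G -> G y]
cGyGc => cyyGc   [G -> y]
cyyGc => cyyGGc   [G -> G G]
cyyGGc => cyyGGGc   [G -> G G]
cyyGGGc => cyyGyGGc   [G -> G y]
cyyGyGGc => cyyyyGGc   [G -> y]
cyyyyGGc => cyyyyyGc   [G -> y]
cyyyyyGc => cyyyyyyc   [G -> y]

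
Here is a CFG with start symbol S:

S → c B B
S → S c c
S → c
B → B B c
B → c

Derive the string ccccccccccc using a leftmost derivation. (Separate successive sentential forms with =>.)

S => Scc => cBBcc => cBBcBcc => cBBcBcBcc => cBBcBcBcBcc => ccBcBcBcBcc => ccccBcBcBcc => ccccccBcBcc => ccccccccBcc => ccccccccccc

S => Scc   [S → S c c]
Scc => cBBcc   [S → c B B]
cBBcc => cBBcBcc   [B → B B c]
cBBcBcc => cBBcBcBcc   [B → B B c]
cBBcBcBcc => cBBcBcBcBcc   [B → B B c]
cBBcBcBcBcc => ccBcBcBcBcc   [B → c]
ccBcBcBcBcc => ccccBcBcBcc   [B → c]
ccccBcBcBcc => ccccccBcBcc   [B → c]
ccccccBcBcc => ccccccccBcc   [B → c]
ccccccccBcc => ccccccccccc   [B → c]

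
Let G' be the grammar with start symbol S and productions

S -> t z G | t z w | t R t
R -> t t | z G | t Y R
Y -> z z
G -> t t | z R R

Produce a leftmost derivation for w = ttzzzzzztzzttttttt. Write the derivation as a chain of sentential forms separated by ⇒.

S ⇒ tRt ⇒ ttYRt ⇒ ttzzRt ⇒ ttzzzGt ⇒ ttzzzzRRt ⇒ ttzzzzzGRt ⇒ ttzzzzzzRRRt ⇒ ttzzzzzztYRRRt ⇒ ttzzzzzztzzRRRt ⇒ ttzzzzzztzzttRRt ⇒ ttzzzzzztzzttttRt ⇒ ttzzzzzztzzttttttt

S ⇒ tRt   [S -> t R t]
tRt ⇒ ttYRt   [R -> t Y R]
ttYRt ⇒ ttzzRt   [Y -> z z]
ttzzRt ⇒ ttzzzGt   [R -> z G]
ttzzzGt ⇒ ttzzzzRRt   [G -> z R R]
ttzzzzRRt ⇒ ttzzzzzGRt   [R -> z G]
ttzzzzzGRt ⇒ ttzzzzzzRRRt   [G -> z R R]
ttzzzzzzRRRt ⇒ ttzzzzzztYRRRt   [R -> t Y R]
ttzzzzzztYRRRt ⇒ ttzzzzzztzzRRRt   [Y -> z z]
ttzzzzzztzzRRRt ⇒ ttzzzzzztzzttRRt   [R -> t t]
ttzzzzzztzzttRRt ⇒ ttzzzzzztzzttttRt   [R -> t t]
ttzzzzzztzzttttRt ⇒ ttzzzzzztzzttttttt   [R -> t t]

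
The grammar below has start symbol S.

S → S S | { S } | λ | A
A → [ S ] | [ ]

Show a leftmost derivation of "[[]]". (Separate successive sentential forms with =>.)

S => SS => AS => [S]S => [A]S => [[]]S => [[]]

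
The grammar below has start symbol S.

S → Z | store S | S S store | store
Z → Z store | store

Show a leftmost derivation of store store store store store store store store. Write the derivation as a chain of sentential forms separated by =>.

S => S S store   [S → S S store]
S S store => Z S store   [S → Z]
Z S store => Z store S store   [Z → Z store]
Z store S store => Z store store S store   [Z → Z store]
Z store store S store => store store store S store   [Z → store]
store store store S store => store store store S S store store   [S → S S store]
store store store S S store store => store store store store S S store store   [S → store S]
store store store store S S store store => store store store store Z S store store   [S → Z]
store store store store Z S store store => store store store store store S store store   [Z → store]
store store store store store S store store => store store store store store store store store   [S → store]

S => S S store => Z S store => Z store S store => Z store store S store => store store store S store => store store store S S store store => store store store store S S store store => store store store store Z S store store => store store store store store S store store => store store store store store store store store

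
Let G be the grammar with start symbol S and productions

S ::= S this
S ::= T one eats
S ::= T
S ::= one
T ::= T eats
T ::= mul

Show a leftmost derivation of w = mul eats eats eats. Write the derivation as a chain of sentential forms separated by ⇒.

S ⇒ T   [S ::= T]
T ⇒ T eats   [T ::= T eats]
T eats ⇒ T eats eats   [T ::= T eats]
T eats eats ⇒ T eats eats eats   [T ::= T eats]
T eats eats eats ⇒ mul eats eats eats   [T ::= mul]

S ⇒ T ⇒ T eats ⇒ T eats eats ⇒ T eats eats eats ⇒ mul eats eats eats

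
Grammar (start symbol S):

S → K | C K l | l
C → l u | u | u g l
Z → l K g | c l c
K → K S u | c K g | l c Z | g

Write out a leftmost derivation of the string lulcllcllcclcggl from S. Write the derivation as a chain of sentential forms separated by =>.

S => CKl => luKl => lulcZl => lulclKgl => lulcllcZgl => lulcllclKggl => lulcllcllcZggl => lulcllcllcclcggl

S => CKl   [S → C K l]
CKl => luKl   [C → l u]
luKl => lulcZl   [K → l c Z]
lulcZl => lulclKgl   [Z → l K g]
lulclKgl => lulcllcZgl   [K → l c Z]
lulcllcZgl => lulcllclKggl   [Z → l K g]
lulcllclKggl => lulcllcllcZggl   [K → l c Z]
lulcllcllcZggl => lulcllcllcclcggl   [Z → c l c]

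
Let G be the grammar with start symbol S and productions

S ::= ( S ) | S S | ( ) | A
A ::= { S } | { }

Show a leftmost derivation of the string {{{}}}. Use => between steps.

S => A => {S} => {A} => {{S}} => {{A}} => {{{}}}

S => A   [S ::= A]
A => {S}   [A ::= { S }]
{S} => {A}   [S ::= A]
{A} => {{S}}   [A ::= { S }]
{{S}} => {{A}}   [S ::= A]
{{A}} => {{{}}}   [A ::= { }]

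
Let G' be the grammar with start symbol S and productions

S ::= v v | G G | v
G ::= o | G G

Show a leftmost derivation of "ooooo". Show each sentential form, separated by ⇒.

S ⇒ GG ⇒ GGG ⇒ GGGG ⇒ oGGG ⇒ oGGGG ⇒ ooGGG ⇒ oooGG ⇒ ooooG ⇒ ooooo

S ⇒ GG   [S ::= G G]
GG ⇒ GGG   [G ::= G G]
GGG ⇒ GGGG   [G ::= G G]
GGGG ⇒ oGGG   [G ::= o]
oGGG ⇒ oGGGG   [G ::= G G]
oGGGG ⇒ ooGGG   [G ::= o]
ooGGG ⇒ oooGG   [G ::= o]
oooGG ⇒ ooooG   [G ::= o]
ooooG ⇒ ooooo   [G ::= o]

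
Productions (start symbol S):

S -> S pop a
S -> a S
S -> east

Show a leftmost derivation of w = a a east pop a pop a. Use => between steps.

S => a S   [S -> a S]
a S => a S pop a   [S -> S pop a]
a S pop a => a a S pop a   [S -> a S]
a a S pop a => a a S pop a pop a   [S -> S pop a]
a a S pop a pop a => a a east pop a pop a   [S -> east]

S => a S => a S pop a => a a S pop a => a a S pop a pop a => a a east pop a pop a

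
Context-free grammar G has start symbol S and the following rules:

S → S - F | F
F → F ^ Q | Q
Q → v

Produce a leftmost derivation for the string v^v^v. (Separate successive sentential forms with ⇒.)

S⇒F⇒F^Q⇒F^Q^Q⇒Q^Q^Q⇒v^Q^Q⇒v^v^Q⇒v^v^v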